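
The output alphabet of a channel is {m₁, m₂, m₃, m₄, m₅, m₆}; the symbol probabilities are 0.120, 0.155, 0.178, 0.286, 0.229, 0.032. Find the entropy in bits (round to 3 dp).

2.390 bits

H = −Σ pᵢ log₂ pᵢ.
−0.120·log₂(0.120) = 0.3671
−0.155·log₂(0.155) = 0.4169
−0.178·log₂(0.178) = 0.4432
−0.286·log₂(0.286) = 0.5165
−0.229·log₂(0.229) = 0.4870
−0.032·log₂(0.032) = 0.1589
Sum ≈ 2.3896 → 2.390 bits.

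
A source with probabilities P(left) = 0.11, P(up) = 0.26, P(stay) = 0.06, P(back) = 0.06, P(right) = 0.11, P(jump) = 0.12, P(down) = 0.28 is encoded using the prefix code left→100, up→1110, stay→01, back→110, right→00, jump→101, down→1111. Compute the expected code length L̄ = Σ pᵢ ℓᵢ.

L̄ = Σ pᵢ·ℓᵢ = 0.11·3 + 0.26·4 + 0.06·2 + 0.06·3 + 0.11·2 + 0.12·3 + 0.28·4 = 3.37 bits/symbol.

3.37 bits/symbol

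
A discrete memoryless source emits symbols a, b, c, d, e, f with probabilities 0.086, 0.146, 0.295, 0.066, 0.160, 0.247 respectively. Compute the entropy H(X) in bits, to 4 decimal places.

H = −Σ pᵢ log₂ pᵢ.
−0.086·log₂(0.086) = 0.3044
−0.146·log₂(0.146) = 0.4053
−0.295·log₂(0.295) = 0.5196
−0.066·log₂(0.066) = 0.2588
−0.160·log₂(0.160) = 0.4230
−0.247·log₂(0.247) = 0.4983
Sum ≈ 2.4094 → 2.4094 bits.

2.4094 bits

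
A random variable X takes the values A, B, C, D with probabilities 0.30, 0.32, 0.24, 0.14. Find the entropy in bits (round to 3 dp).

1.938 bits

H = −Σ pᵢ log₂ pᵢ.
−0.30·log₂(0.30) = 0.5211
−0.32·log₂(0.32) = 0.5260
−0.24·log₂(0.24) = 0.4941
−0.14·log₂(0.14) = 0.3971
Sum ≈ 1.9384 → 1.938 bits.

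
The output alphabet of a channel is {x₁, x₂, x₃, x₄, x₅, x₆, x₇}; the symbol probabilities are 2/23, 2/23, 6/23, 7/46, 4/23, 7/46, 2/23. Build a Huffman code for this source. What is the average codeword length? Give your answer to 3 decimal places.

2.739 bits/symbol

Repeatedly combine the two least-probable nodes; the expected code length is the sum of the merged weights.
merge 2/23 + 2/23 → 4/23
merge 2/23 + 7/46 → 11/46
merge 7/46 + 4/23 → 15/46
merge 4/23 + 11/46 → 19/46
merge 6/23 + 15/46 → 27/46
merge 19/46 + 27/46 → 1
L = 4/23 + 11/46 + 15/46 + 19/46 + 27/46 + 1 = 63/23 ≈ 2.739 bits/symbol.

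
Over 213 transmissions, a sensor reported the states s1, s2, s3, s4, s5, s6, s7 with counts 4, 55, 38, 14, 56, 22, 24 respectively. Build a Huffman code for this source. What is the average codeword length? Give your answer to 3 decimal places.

Probabilities are the counts divided by 213.
Repeatedly combine the two least-probable nodes; the expected code length is the sum of the merged weights.
merge 4/213 + 14/213 → 6/71
merge 6/71 + 22/213 → 40/213
merge 8/71 + 38/213 → 62/213
merge 40/213 + 55/213 → 95/213
merge 56/213 + 62/213 → 118/213
merge 95/213 + 118/213 → 1
L = 6/71 + 40/213 + 62/213 + 95/213 + 118/213 + 1 = 182/71 ≈ 2.563 bits/symbol.

2.563 bits/symbol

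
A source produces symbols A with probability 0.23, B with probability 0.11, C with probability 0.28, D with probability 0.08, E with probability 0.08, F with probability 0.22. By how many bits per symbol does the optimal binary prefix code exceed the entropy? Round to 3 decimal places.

0.014 bits

Entropy H = −Σ p log₂ p ≈ 2.4158 bits.
Huffman merges: 2/25+2/25→4/25; 11/100+4/25→27/100; 11/50+23/100→9/20; 27/100+7/25→11/20; 9/20+11/20→1. L = 243/100 ≈ 2.4300.
L − H = 2.4300 − 2.4158 = 0.014 bits.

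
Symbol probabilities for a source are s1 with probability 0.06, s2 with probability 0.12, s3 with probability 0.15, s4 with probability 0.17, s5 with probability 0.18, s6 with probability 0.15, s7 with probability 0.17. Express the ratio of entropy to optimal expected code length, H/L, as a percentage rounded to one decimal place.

Entropy H = −Σ p log₂ p ≈ 2.7462 bits.
Huffman merges: 3/50+3/25→9/50; 3/20+3/20→3/10; 17/100+17/100→17/50; 9/50+9/50→9/25; 3/10+17/50→16/25; 9/25+16/25→1. L = 141/50 ≈ 2.8200.
Efficiency = H/L = 2.7462/2.8200 = 97.4%.

97.4%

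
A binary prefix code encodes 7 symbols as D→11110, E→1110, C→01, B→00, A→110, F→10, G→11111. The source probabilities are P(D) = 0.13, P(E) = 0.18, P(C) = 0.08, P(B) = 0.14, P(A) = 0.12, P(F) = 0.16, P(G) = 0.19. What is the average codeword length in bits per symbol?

L̄ = Σ pᵢ·ℓᵢ = 0.13·5 + 0.18·4 + 0.08·2 + 0.14·2 + 0.12·3 + 0.16·2 + 0.19·5 = 3.44 bits/symbol.

3.44 bits/symbol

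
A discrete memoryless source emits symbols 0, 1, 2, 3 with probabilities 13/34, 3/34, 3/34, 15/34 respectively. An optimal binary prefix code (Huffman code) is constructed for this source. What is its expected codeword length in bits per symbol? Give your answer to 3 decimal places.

1.735 bits/symbol

Repeatedly combine the two least-probable nodes; the expected code length is the sum of the merged weights.
merge 3/34 + 3/34 → 3/17
merge 3/17 + 13/34 → 19/34
merge 15/34 + 19/34 → 1
L = 3/17 + 19/34 + 1 = 59/34 ≈ 1.735 bits/symbol.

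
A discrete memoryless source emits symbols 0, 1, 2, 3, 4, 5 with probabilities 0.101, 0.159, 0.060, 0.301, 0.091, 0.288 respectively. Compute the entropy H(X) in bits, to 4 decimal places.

H = −Σ pᵢ log₂ pᵢ.
−0.101·log₂(0.101) = 0.3341
−0.159·log₂(0.159) = 0.4218
−0.060·log₂(0.060) = 0.2435
−0.301·log₂(0.301) = 0.5214
−0.091·log₂(0.091) = 0.3147
−0.288·log₂(0.288) = 0.5172
Sum ≈ 2.3527 → 2.3527 bits.

2.3527 bits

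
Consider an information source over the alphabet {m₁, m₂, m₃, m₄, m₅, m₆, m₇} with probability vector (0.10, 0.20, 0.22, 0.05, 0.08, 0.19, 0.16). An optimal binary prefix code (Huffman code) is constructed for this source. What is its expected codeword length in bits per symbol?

Repeatedly combine the two least-probable nodes; the expected code length is the sum of the merged weights.
merge 1/20 + 2/25 → 13/100
merge 1/10 + 13/100 → 23/100
merge 4/25 + 19/100 → 7/20
merge 1/5 + 11/50 → 21/50
merge 23/100 + 7/20 → 29/50
merge 21/50 + 29/50 → 1
L = 13/100 + 23/100 + 7/20 + 21/50 + 29/50 + 1 = 271/100 = 2.71 bits/symbol.

2.71 bits/symbol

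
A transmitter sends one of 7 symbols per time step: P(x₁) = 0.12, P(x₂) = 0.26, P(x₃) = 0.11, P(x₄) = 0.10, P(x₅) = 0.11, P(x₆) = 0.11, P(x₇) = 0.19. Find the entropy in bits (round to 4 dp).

H = −Σ pᵢ log₂ pᵢ.
−0.12·log₂(0.12) = 0.3671
−0.26·log₂(0.26) = 0.5053
−0.11·log₂(0.11) = 0.3503
−0.10·log₂(0.10) = 0.3322
−0.11·log₂(0.11) = 0.3503
−0.11·log₂(0.11) = 0.3503
−0.19·log₂(0.19) = 0.4552
Sum ≈ 2.7106 → 2.7106 bits.

2.7106 bits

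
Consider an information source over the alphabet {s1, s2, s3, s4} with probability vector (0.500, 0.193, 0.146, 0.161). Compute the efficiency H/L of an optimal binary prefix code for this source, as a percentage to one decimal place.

Entropy H = −Σ p log₂ p ≈ 1.7876 bits.
Huffman merges: 73/500+161/1000→307/1000; 193/1000+307/1000→1/2; 1/2+1/2→1. L = 1807/1000 ≈ 1.8070.
Efficiency = H/L = 1.7876/1.8070 = 98.9%.

98.9%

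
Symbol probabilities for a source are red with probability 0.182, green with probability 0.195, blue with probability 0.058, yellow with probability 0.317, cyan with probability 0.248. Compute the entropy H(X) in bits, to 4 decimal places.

H = −Σ pᵢ log₂ pᵢ.
−0.182·log₂(0.182) = 0.4474
−0.195·log₂(0.195) = 0.4599
−0.058·log₂(0.058) = 0.2383
−0.317·log₂(0.317) = 0.5254
−0.248·log₂(0.248) = 0.4989
Sum ≈ 2.1698 → 2.1698 bits.

2.1698 bits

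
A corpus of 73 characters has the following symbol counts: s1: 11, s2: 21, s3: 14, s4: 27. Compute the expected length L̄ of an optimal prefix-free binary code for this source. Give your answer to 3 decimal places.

1.973 bits/symbol

Probabilities are the counts divided by 73.
Repeatedly combine the two least-probable nodes; the expected code length is the sum of the merged weights.
merge 11/73 + 14/73 → 25/73
merge 21/73 + 25/73 → 46/73
merge 27/73 + 46/73 → 1
L = 25/73 + 46/73 + 1 = 144/73 ≈ 1.973 bits/symbol.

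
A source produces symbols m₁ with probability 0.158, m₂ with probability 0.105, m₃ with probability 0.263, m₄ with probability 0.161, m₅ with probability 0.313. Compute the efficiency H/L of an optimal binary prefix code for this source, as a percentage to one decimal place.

Entropy H = −Σ p log₂ p ≈ 2.2175 bits.
Huffman merges: 21/200+79/500→263/1000; 161/1000+263/1000→53/125; 263/1000+313/1000→72/125; 53/125+72/125→1. L = 2263/1000 ≈ 2.2630.
Efficiency = H/L = 2.2175/2.2630 = 98.0%.

98.0%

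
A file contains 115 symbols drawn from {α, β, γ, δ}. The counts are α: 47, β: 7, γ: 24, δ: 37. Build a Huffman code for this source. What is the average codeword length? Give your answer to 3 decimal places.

1.861 bits/symbol

Probabilities are the counts divided by 115.
Repeatedly combine the two least-probable nodes; the expected code length is the sum of the merged weights.
merge 7/115 + 24/115 → 31/115
merge 31/115 + 37/115 → 68/115
merge 47/115 + 68/115 → 1
L = 31/115 + 68/115 + 1 = 214/115 ≈ 1.861 bits/symbol.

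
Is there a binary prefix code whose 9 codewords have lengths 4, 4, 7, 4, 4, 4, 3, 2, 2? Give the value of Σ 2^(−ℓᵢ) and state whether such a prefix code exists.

0.9453125; yes

With common denominator 2^7 = 128: Σ 2^(−ℓᵢ) = 8/128 + 8/128 + 1/128 + 8/128 + 8/128 + 8/128 + 16/128 + 32/128 + 32/128 = 121/128 = 0.9453125.
Kraft's inequality requires Σ ≤ 1; here Σ = 0.9453125 ≤ 1, so such a prefix code exists.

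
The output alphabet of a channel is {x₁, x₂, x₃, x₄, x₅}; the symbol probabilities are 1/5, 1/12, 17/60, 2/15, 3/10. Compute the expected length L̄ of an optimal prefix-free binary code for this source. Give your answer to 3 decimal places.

2.217 bits/symbol

Repeatedly combine the two least-probable nodes; the expected code length is the sum of the merged weights.
merge 1/12 + 2/15 → 13/60
merge 1/5 + 13/60 → 5/12
merge 17/60 + 3/10 → 7/12
merge 5/12 + 7/12 → 1
L = 13/60 + 5/12 + 7/12 + 1 = 133/60 ≈ 2.217 bits/symbol.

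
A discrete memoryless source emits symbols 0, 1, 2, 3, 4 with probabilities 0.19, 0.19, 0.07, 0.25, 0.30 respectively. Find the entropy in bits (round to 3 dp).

H = −Σ pᵢ log₂ pᵢ.
−0.19·log₂(0.19) = 0.4552
−0.19·log₂(0.19) = 0.4552
−0.07·log₂(0.07) = 0.2686
−0.25·log₂(0.25) = 0.5000
−0.30·log₂(0.30) = 0.5211
Sum ≈ 2.2001 → 2.200 bits.

2.200 bits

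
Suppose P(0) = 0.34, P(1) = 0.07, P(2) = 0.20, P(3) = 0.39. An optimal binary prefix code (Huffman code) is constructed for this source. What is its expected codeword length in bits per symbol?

1.88 bits/symbol

Repeatedly combine the two least-probable nodes; the expected code length is the sum of the merged weights.
merge 7/100 + 1/5 → 27/100
merge 27/100 + 17/50 → 61/100
merge 39/100 + 61/100 → 1
L = 27/100 + 61/100 + 1 = 47/25 = 1.88 bits/symbol.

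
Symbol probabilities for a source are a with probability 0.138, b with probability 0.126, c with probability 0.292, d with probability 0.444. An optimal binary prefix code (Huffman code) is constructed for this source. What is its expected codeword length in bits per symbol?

1.82 bits/symbol

Repeatedly combine the two least-probable nodes; the expected code length is the sum of the merged weights.
merge 63/500 + 69/500 → 33/125
merge 33/125 + 73/250 → 139/250
merge 111/250 + 139/250 → 1
L = 33/125 + 139/250 + 1 = 91/50 = 1.82 bits/symbol.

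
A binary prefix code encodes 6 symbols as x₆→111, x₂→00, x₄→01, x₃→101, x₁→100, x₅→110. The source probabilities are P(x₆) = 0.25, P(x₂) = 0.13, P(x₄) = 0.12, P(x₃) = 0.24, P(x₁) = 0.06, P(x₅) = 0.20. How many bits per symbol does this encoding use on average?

2.75 bits/symbol

L̄ = Σ pᵢ·ℓᵢ = 0.25·3 + 0.13·2 + 0.12·2 + 0.24·3 + 0.06·3 + 0.20·3 = 2.75 bits/symbol.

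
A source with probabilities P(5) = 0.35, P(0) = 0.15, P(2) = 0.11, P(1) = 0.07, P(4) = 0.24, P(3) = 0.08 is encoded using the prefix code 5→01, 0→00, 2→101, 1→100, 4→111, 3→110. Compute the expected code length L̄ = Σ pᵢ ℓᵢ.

2.5 bits/symbol

L̄ = Σ pᵢ·ℓᵢ = 0.35·2 + 0.15·2 + 0.11·3 + 0.07·3 + 0.24·3 + 0.08·3 = 2.5 bits/symbol.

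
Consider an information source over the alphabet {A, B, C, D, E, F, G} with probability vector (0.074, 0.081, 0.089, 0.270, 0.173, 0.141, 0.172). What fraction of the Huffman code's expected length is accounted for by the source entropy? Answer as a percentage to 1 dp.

98.3%

Entropy H = −Σ p log₂ p ≈ 2.6655 bits.
Huffman merges: 37/500+81/1000→31/200; 89/1000+141/1000→23/100; 31/200+43/250→327/1000; 173/1000+23/100→403/1000; 27/100+327/1000→597/1000; 403/1000+597/1000→1. L = 339/125 ≈ 2.7120.
Efficiency = H/L = 2.6655/2.7120 = 98.3%.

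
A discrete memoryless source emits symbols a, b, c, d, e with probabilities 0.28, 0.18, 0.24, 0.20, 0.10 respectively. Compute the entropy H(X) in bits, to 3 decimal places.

2.250 bits

H = −Σ pᵢ log₂ pᵢ.
−0.28·log₂(0.28) = 0.5142
−0.18·log₂(0.18) = 0.4453
−0.24·log₂(0.24) = 0.4941
−0.20·log₂(0.20) = 0.4644
−0.10·log₂(0.10) = 0.3322
Sum ≈ 2.2502 → 2.250 bits.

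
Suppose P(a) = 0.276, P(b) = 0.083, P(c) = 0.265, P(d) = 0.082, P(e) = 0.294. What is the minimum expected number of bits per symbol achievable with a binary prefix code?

2.165 bits/symbol

Repeatedly combine the two least-probable nodes; the expected code length is the sum of the merged weights.
merge 41/500 + 83/1000 → 33/200
merge 33/200 + 53/200 → 43/100
merge 69/250 + 147/500 → 57/100
merge 43/100 + 57/100 → 1
L = 33/200 + 43/100 + 57/100 + 1 = 433/200 = 2.165 bits/symbol.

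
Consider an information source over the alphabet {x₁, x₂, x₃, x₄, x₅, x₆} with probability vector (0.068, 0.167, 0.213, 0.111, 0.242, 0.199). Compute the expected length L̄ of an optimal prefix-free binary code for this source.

2.525 bits/symbol

Repeatedly combine the two least-probable nodes; the expected code length is the sum of the merged weights.
merge 17/250 + 111/1000 → 179/1000
merge 167/1000 + 179/1000 → 173/500
merge 199/1000 + 213/1000 → 103/250
merge 121/500 + 173/500 → 147/250
merge 103/250 + 147/250 → 1
L = 179/1000 + 173/500 + 103/250 + 147/250 + 1 = 101/40 = 2.525 bits/symbol.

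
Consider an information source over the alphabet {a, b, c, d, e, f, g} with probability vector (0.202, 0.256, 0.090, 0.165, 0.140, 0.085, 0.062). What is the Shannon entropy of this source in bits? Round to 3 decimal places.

2.659 bits

H = −Σ pᵢ log₂ pᵢ.
−0.202·log₂(0.202) = 0.4661
−0.256·log₂(0.256) = 0.5032
−0.090·log₂(0.090) = 0.3127
−0.165·log₂(0.165) = 0.4289
−0.140·log₂(0.140) = 0.3971
−0.085·log₂(0.085) = 0.3023
−0.062·log₂(0.062) = 0.2487
Sum ≈ 2.6591 → 2.659 bits.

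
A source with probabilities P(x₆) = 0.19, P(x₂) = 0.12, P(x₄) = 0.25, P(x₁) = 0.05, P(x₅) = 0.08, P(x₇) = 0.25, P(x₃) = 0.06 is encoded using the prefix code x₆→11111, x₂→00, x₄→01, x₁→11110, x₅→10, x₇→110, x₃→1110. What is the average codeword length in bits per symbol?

3.09 bits/symbol

L̄ = Σ pᵢ·ℓᵢ = 0.19·5 + 0.12·2 + 0.25·2 + 0.05·5 + 0.08·2 + 0.25·3 + 0.06·4 = 3.09 bits/symbol.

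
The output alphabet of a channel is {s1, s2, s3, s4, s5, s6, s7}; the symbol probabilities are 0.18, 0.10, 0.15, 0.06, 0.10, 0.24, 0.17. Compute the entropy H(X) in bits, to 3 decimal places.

2.692 bits

H = −Σ pᵢ log₂ pᵢ.
−0.18·log₂(0.18) = 0.4453
−0.10·log₂(0.10) = 0.3322
−0.15·log₂(0.15) = 0.4105
−0.06·log₂(0.06) = 0.2435
−0.10·log₂(0.10) = 0.3322
−0.24·log₂(0.24) = 0.4941
−0.17·log₂(0.17) = 0.4346
Sum ≈ 2.6925 → 2.692 bits.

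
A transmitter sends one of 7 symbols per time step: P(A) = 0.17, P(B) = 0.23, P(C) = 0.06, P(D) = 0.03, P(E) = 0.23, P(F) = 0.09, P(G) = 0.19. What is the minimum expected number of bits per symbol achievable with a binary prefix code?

Repeatedly combine the two least-probable nodes; the expected code length is the sum of the merged weights.
merge 3/100 + 3/50 → 9/100
merge 9/100 + 9/100 → 9/50
merge 17/100 + 9/50 → 7/20
merge 19/100 + 23/100 → 21/50
merge 23/100 + 7/20 → 29/50
merge 21/50 + 29/50 → 1
L = 9/100 + 9/50 + 7/20 + 21/50 + 29/50 + 1 = 131/50 = 2.62 bits/symbol.

2.62 bits/symbol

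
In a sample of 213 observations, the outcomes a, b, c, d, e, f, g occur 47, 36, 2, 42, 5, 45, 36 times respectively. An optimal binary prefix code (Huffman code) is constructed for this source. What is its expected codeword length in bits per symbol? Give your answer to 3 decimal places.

2.601 bits/symbol

Probabilities are the counts divided by 213.
Repeatedly combine the two least-probable nodes; the expected code length is the sum of the merged weights.
merge 2/213 + 5/213 → 7/213
merge 7/213 + 12/71 → 43/213
merge 12/71 + 14/71 → 26/71
merge 43/213 + 15/71 → 88/213
merge 47/213 + 26/71 → 125/213
merge 88/213 + 125/213 → 1
L = 7/213 + 43/213 + 26/71 + 88/213 + 125/213 + 1 = 554/213 ≈ 2.601 bits/symbol.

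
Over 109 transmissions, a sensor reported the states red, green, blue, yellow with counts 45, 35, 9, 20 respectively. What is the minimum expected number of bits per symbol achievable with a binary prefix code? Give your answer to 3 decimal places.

Probabilities are the counts divided by 109.
Repeatedly combine the two least-probable nodes; the expected code length is the sum of the merged weights.
merge 9/109 + 20/109 → 29/109
merge 29/109 + 35/109 → 64/109
merge 45/109 + 64/109 → 1
L = 29/109 + 64/109 + 1 = 202/109 ≈ 1.853 bits/symbol.

1.853 bits/symbol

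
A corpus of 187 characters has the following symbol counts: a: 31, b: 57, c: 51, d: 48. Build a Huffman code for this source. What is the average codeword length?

2 bits/symbol

Probabilities are the counts divided by 187.
Repeatedly combine the two least-probable nodes; the expected code length is the sum of the merged weights.
merge 31/187 + 48/187 → 79/187
merge 3/11 + 57/187 → 108/187
merge 79/187 + 108/187 → 1
L = 79/187 + 108/187 + 1 = 2 bits/symbol.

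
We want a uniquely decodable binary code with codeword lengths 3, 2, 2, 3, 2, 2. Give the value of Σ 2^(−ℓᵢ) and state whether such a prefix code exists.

With common denominator 2^3 = 8: Σ 2^(−ℓᵢ) = 1/8 + 2/8 + 2/8 + 1/8 + 2/8 + 2/8 = 10/8 = 1.25.
Kraft's inequality requires Σ ≤ 1; here Σ = 1.25 > 1, so no such prefix code exists.

1.25; no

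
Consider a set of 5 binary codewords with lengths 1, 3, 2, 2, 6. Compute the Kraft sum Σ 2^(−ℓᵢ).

1.140625

With common denominator 2^6 = 64: Σ 2^(−ℓᵢ) = 32/64 + 8/64 + 16/64 + 16/64 + 1/64 = 73/64 = 1.140625.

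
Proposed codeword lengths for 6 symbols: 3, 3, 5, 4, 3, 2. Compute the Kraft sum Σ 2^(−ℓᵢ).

With common denominator 2^5 = 32: Σ 2^(−ℓᵢ) = 4/32 + 4/32 + 1/32 + 2/32 + 4/32 + 8/32 = 23/32 = 0.71875.

0.71875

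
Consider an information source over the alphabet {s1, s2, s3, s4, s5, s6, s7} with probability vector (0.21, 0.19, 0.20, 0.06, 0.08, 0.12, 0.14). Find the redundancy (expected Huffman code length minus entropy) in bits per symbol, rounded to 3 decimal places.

Entropy H = −Σ p log₂ p ≈ 2.6917 bits.
Huffman merges: 3/50+2/25→7/50; 3/25+7/50→13/50; 7/50+19/100→33/100; 1/5+21/100→41/100; 13/50+33/100→59/100; 41/100+59/100→1. L = 273/100 ≈ 2.7300.
L − H = 2.7300 − 2.6917 = 0.038 bits.

0.038 bits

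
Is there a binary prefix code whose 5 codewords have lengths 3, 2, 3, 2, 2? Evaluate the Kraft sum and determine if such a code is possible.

With common denominator 2^3 = 8: Σ 2^(−ℓᵢ) = 1/8 + 2/8 + 1/8 + 2/8 + 2/8 = 8/8 = 1.
Kraft's inequality requires Σ ≤ 1; here Σ = 1 ≤ 1, so such a prefix code exists.

1; yes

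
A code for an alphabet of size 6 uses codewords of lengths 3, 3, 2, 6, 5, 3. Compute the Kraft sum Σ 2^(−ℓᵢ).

With common denominator 2^6 = 64: Σ 2^(−ℓᵢ) = 8/64 + 8/64 + 16/64 + 1/64 + 2/64 + 8/64 = 43/64 = 0.671875.

0.671875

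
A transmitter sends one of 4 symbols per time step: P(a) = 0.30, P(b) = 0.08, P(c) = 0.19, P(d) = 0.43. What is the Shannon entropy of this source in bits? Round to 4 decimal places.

H = −Σ pᵢ log₂ pᵢ.
−0.30·log₂(0.30) = 0.5211
−0.08·log₂(0.08) = 0.2915
−0.19·log₂(0.19) = 0.4552
−0.43·log₂(0.43) = 0.5236
Sum ≈ 1.7914 → 1.7914 bits.

1.7914 bits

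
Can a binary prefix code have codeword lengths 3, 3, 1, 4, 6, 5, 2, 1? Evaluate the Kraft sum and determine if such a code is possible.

With common denominator 2^6 = 64: Σ 2^(−ℓᵢ) = 8/64 + 8/64 + 32/64 + 4/64 + 1/64 + 2/64 + 16/64 + 32/64 = 103/64 = 1.609375.
Kraft's inequality requires Σ ≤ 1; here Σ = 1.609375 > 1, so no such prefix code exists.

1.609375; no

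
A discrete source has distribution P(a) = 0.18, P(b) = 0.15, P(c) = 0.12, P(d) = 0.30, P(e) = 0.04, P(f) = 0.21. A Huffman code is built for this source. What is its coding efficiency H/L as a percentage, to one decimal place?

97.3%

Entropy H = −Σ p log₂ p ≈ 2.4026 bits.
Huffman merges: 1/25+3/25→4/25; 3/20+4/25→31/100; 9/50+21/100→39/100; 3/10+31/100→61/100; 39/100+61/100→1. L = 247/100 ≈ 2.4700.
Efficiency = H/L = 2.4026/2.4700 = 97.3%.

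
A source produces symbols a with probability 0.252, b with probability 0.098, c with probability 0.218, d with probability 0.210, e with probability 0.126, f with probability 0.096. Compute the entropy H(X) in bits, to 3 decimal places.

2.483 bits

H = −Σ pᵢ log₂ pᵢ.
−0.252·log₂(0.252) = 0.5011
−0.098·log₂(0.098) = 0.3284
−0.218·log₂(0.218) = 0.4791
−0.210·log₂(0.210) = 0.4728
−0.126·log₂(0.126) = 0.3766
−0.096·log₂(0.096) = 0.3246
Sum ≈ 2.4825 → 2.483 bits.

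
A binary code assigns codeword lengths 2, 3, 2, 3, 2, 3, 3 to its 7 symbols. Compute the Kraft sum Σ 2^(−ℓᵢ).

With common denominator 2^3 = 8: Σ 2^(−ℓᵢ) = 2/8 + 1/8 + 2/8 + 1/8 + 2/8 + 1/8 + 1/8 = 10/8 = 1.25.

1.25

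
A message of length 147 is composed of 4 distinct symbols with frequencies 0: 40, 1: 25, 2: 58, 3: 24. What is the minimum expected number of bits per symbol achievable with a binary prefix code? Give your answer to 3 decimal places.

Probabilities are the counts divided by 147.
Repeatedly combine the two least-probable nodes; the expected code length is the sum of the merged weights.
merge 8/49 + 25/147 → 1/3
merge 40/147 + 1/3 → 89/147
merge 58/147 + 89/147 → 1
L = 1/3 + 89/147 + 1 = 95/49 ≈ 1.939 bits/symbol.

1.939 bits/symbol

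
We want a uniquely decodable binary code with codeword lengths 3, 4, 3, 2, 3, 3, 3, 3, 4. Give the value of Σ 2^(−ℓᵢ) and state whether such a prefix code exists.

1.125; no

With common denominator 2^4 = 16: Σ 2^(−ℓᵢ) = 2/16 + 1/16 + 2/16 + 4/16 + 2/16 + 2/16 + 2/16 + 2/16 + 1/16 = 18/16 = 1.125.
Kraft's inequality requires Σ ≤ 1; here Σ = 1.125 > 1, so no such prefix code exists.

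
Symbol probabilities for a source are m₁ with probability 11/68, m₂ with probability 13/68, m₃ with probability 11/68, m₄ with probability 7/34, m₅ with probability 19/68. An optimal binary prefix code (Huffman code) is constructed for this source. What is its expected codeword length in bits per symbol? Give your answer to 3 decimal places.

Repeatedly combine the two least-probable nodes; the expected code length is the sum of the merged weights.
merge 11/68 + 11/68 → 11/34
merge 13/68 + 7/34 → 27/68
merge 19/68 + 11/34 → 41/68
merge 27/68 + 41/68 → 1
L = 11/34 + 27/68 + 41/68 + 1 = 79/34 ≈ 2.324 bits/symbol.

2.324 bits/symbol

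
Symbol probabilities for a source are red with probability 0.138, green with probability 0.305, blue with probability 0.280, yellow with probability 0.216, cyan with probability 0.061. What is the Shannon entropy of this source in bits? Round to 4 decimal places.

H = −Σ pᵢ log₂ pᵢ.
−0.138·log₂(0.138) = 0.3943
−0.305·log₂(0.305) = 0.5225
−0.280·log₂(0.280) = 0.5142
−0.216·log₂(0.216) = 0.4776
−0.061·log₂(0.061) = 0.2461
Sum ≈ 2.1547 → 2.1547 bits.

2.1547 bits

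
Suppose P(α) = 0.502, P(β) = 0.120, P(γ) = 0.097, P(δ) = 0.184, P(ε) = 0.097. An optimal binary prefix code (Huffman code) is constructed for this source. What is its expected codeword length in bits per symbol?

Repeatedly combine the two least-probable nodes; the expected code length is the sum of the merged weights.
merge 97/1000 + 97/1000 → 97/500
merge 3/25 + 23/125 → 38/125
merge 97/500 + 38/125 → 249/500
merge 249/500 + 251/500 → 1
L = 97/500 + 38/125 + 249/500 + 1 = 499/250 = 1.996 bits/symbol.

1.996 bits/symbol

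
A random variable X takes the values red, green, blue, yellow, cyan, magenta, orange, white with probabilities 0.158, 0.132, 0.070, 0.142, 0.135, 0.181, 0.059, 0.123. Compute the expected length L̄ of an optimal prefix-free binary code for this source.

2.948 bits/symbol

Repeatedly combine the two least-probable nodes; the expected code length is the sum of the merged weights.
merge 59/1000 + 7/100 → 129/1000
merge 123/1000 + 129/1000 → 63/250
merge 33/250 + 27/200 → 267/1000
merge 71/500 + 79/500 → 3/10
merge 181/1000 + 63/250 → 433/1000
merge 267/1000 + 3/10 → 567/1000
merge 433/1000 + 567/1000 → 1
L = 129/1000 + 63/250 + 267/1000 + 3/10 + 433/1000 + 567/1000 + 1 = 737/250 = 2.948 bits/symbol.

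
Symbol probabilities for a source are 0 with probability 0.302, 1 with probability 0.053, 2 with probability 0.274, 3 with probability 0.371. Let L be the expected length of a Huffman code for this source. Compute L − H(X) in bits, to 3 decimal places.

0.167 bits

Entropy H = −Σ p log₂ p ≈ 1.7888 bits.
Huffman merges: 53/1000+137/500→327/1000; 151/500+327/1000→629/1000; 371/1000+629/1000→1. L = 489/250 ≈ 1.9560.
L − H = 1.9560 − 1.7888 = 0.167 bits.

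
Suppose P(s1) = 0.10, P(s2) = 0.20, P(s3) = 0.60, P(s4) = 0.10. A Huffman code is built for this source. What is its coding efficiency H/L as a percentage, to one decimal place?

Entropy H = −Σ p log₂ p ≈ 1.5710 bits.
Huffman merges: 1/10+1/10→1/5; 1/5+1/5→2/5; 2/5+3/5→1. L = 8/5 ≈ 1.6000.
Efficiency = H/L = 1.5710/1.6000 = 98.2%.

98.2%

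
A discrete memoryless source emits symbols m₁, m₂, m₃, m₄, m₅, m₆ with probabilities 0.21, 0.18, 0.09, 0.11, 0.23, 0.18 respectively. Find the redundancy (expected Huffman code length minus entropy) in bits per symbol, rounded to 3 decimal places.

0.046 bits

Entropy H = −Σ p log₂ p ≈ 2.5140 bits.
Huffman merges: 9/100+11/100→1/5; 9/50+9/50→9/25; 1/5+21/100→41/100; 23/100+9/25→59/100; 41/100+59/100→1. L = 64/25 ≈ 2.5600.
L − H = 2.5600 − 2.5140 = 0.046 bits.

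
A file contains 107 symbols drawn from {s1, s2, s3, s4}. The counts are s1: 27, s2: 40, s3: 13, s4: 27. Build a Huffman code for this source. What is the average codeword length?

2 bits/symbol

Probabilities are the counts divided by 107.
Repeatedly combine the two least-probable nodes; the expected code length is the sum of the merged weights.
merge 13/107 + 27/107 → 40/107
merge 27/107 + 40/107 → 67/107
merge 40/107 + 67/107 → 1
L = 40/107 + 67/107 + 1 = 2 bits/symbol.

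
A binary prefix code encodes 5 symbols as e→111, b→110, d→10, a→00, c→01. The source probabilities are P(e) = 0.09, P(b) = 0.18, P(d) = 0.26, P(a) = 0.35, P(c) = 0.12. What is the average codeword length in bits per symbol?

L̄ = Σ pᵢ·ℓᵢ = 0.09·3 + 0.18·3 + 0.26·2 + 0.35·2 + 0.12·2 = 2.27 bits/symbol.

2.27 bits/symbol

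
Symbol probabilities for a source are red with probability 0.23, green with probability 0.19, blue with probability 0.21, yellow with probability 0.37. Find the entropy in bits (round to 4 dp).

H = −Σ pᵢ log₂ pᵢ.
−0.23·log₂(0.23) = 0.4877
−0.19·log₂(0.19) = 0.4552
−0.21·log₂(0.21) = 0.4728
−0.37·log₂(0.37) = 0.5307
Sum ≈ 1.9464 → 1.9464 bits.

1.9464 bits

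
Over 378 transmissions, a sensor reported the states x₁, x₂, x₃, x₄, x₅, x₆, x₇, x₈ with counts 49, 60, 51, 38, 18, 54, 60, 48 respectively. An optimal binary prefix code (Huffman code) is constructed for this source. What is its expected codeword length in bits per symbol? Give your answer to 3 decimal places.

2.989 bits/symbol

Probabilities are the counts divided by 378.
Repeatedly combine the two least-probable nodes; the expected code length is the sum of the merged weights.
merge 1/21 + 19/189 → 4/27
merge 8/63 + 7/54 → 97/378
merge 17/126 + 1/7 → 5/18
merge 4/27 + 10/63 → 58/189
merge 10/63 + 97/378 → 157/378
merge 5/18 + 58/189 → 221/378
merge 157/378 + 221/378 → 1
L = 4/27 + 97/378 + 5/18 + 58/189 + 157/378 + 221/378 + 1 = 565/189 ≈ 2.989 bits/symbol.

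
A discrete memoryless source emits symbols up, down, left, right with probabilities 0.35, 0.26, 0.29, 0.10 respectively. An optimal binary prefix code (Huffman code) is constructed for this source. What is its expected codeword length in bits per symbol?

Repeatedly combine the two least-probable nodes; the expected code length is the sum of the merged weights.
merge 1/10 + 13/50 → 9/25
merge 29/100 + 7/20 → 16/25
merge 9/25 + 16/25 → 1
L = 9/25 + 16/25 + 1 = 2 bits/symbol.

2 bits/symbol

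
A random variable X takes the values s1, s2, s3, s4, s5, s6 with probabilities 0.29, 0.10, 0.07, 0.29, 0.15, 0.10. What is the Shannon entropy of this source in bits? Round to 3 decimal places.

H = −Σ pᵢ log₂ pᵢ.
−0.29·log₂(0.29) = 0.5179
−0.10·log₂(0.10) = 0.3322
−0.07·log₂(0.07) = 0.2686
−0.29·log₂(0.29) = 0.5179
−0.15·log₂(0.15) = 0.4105
−0.10·log₂(0.10) = 0.3322
Sum ≈ 2.3793 → 2.379 bits.

2.379 bits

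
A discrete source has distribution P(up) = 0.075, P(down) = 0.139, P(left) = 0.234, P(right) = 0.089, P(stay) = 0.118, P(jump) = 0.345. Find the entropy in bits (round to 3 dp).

2.370 bits

H = −Σ pᵢ log₂ pᵢ.
−0.075·log₂(0.075) = 0.2803
−0.139·log₂(0.139) = 0.3957
−0.234·log₂(0.234) = 0.4903
−0.089·log₂(0.089) = 0.3106
−0.118·log₂(0.118) = 0.3638
−0.345·log₂(0.345) = 0.5297
Sum ≈ 2.3704 → 2.370 bits.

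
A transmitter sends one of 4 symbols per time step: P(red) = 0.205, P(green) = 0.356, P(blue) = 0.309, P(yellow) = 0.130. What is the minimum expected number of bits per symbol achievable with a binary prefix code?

1.979 bits/symbol

Repeatedly combine the two least-probable nodes; the expected code length is the sum of the merged weights.
merge 13/100 + 41/200 → 67/200
merge 309/1000 + 67/200 → 161/250
merge 89/250 + 161/250 → 1
L = 67/200 + 161/250 + 1 = 1979/1000 = 1.979 bits/symbol.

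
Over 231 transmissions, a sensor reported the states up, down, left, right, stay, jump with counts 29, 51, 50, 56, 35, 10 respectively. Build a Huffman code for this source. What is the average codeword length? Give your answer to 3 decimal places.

2.489 bits/symbol

Probabilities are the counts divided by 231.
Repeatedly combine the two least-probable nodes; the expected code length is the sum of the merged weights.
merge 10/231 + 29/231 → 13/77
merge 5/33 + 13/77 → 74/231
merge 50/231 + 17/77 → 101/231
merge 8/33 + 74/231 → 130/231
merge 101/231 + 130/231 → 1
L = 13/77 + 74/231 + 101/231 + 130/231 + 1 = 575/231 ≈ 2.489 bits/symbol.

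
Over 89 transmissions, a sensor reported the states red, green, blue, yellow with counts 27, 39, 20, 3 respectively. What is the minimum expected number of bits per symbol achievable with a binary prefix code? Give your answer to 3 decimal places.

Probabilities are the counts divided by 89.
Repeatedly combine the two least-probable nodes; the expected code length is the sum of the merged weights.
merge 3/89 + 20/89 → 23/89
merge 23/89 + 27/89 → 50/89
merge 39/89 + 50/89 → 1
L = 23/89 + 50/89 + 1 = 162/89 ≈ 1.820 bits/symbol.

1.820 bits/symbol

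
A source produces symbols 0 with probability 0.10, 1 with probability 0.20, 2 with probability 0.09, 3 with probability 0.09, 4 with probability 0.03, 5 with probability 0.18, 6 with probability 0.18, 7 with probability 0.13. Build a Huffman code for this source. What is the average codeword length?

Repeatedly combine the two least-probable nodes; the expected code length is the sum of the merged weights.
merge 3/100 + 9/100 → 3/25
merge 9/100 + 1/10 → 19/100
merge 3/25 + 13/100 → 1/4
merge 9/50 + 9/50 → 9/25
merge 19/100 + 1/5 → 39/100
merge 1/4 + 9/25 → 61/100
merge 39/100 + 61/100 → 1
L = 3/25 + 19/100 + 1/4 + 9/25 + 39/100 + 61/100 + 1 = 73/25 = 2.92 bits/symbol.

2.92 bits/symbol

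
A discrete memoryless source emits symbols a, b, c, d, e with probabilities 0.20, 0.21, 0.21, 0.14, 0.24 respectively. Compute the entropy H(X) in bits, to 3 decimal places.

2.301 bits

H = −Σ pᵢ log₂ pᵢ.
−0.20·log₂(0.20) = 0.4644
−0.21·log₂(0.21) = 0.4728
−0.21·log₂(0.21) = 0.4728
−0.14·log₂(0.14) = 0.3971
−0.24·log₂(0.24) = 0.4941
Sum ≈ 2.3013 → 2.301 bits.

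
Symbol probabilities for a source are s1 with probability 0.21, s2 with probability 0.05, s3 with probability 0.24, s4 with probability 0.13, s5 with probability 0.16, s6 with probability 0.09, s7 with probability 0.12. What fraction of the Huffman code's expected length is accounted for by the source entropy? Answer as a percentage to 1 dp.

Entropy H = −Σ p log₂ p ≈ 2.6684 bits.
Huffman merges: 1/20+9/100→7/50; 3/25+13/100→1/4; 7/50+4/25→3/10; 21/100+6/25→9/20; 1/4+3/10→11/20; 9/20+11/20→1. L = 269/100 ≈ 2.6900.
Efficiency = H/L = 2.6684/2.6900 = 99.2%.

99.2%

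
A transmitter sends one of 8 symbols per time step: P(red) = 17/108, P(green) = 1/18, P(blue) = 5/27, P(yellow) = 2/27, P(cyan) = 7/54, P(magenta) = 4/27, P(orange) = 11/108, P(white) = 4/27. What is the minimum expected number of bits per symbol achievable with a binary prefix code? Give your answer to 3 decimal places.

Repeatedly combine the two least-probable nodes; the expected code length is the sum of the merged weights.
merge 1/18 + 2/27 → 7/54
merge 11/108 + 7/54 → 25/108
merge 7/54 + 4/27 → 5/18
merge 4/27 + 17/108 → 11/36
merge 5/27 + 25/108 → 5/12
merge 5/18 + 11/36 → 7/12
merge 5/12 + 7/12 → 1
L = 7/54 + 25/108 + 5/18 + 11/36 + 5/12 + 7/12 + 1 = 53/18 ≈ 2.944 bits/symbol.

2.944 bits/symbol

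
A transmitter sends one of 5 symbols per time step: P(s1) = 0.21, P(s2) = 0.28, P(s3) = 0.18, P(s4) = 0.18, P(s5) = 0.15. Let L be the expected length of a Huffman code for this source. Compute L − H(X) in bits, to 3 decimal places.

Entropy H = −Σ p log₂ p ≈ 2.2882 bits.
Huffman merges: 3/20+9/50→33/100; 9/50+21/100→39/100; 7/25+33/100→61/100; 39/100+61/100→1. L = 233/100 ≈ 2.3300.
L − H = 2.3300 − 2.2882 = 0.042 bits.

0.042 bits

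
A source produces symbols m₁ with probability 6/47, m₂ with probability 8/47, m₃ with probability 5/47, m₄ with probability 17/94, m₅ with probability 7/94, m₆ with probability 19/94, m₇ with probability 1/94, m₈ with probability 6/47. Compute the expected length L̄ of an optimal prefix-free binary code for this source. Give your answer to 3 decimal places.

Repeatedly combine the two least-probable nodes; the expected code length is the sum of the merged weights.
merge 1/94 + 7/94 → 4/47
merge 4/47 + 5/47 → 9/47
merge 6/47 + 6/47 → 12/47
merge 8/47 + 17/94 → 33/94
merge 9/47 + 19/94 → 37/94
merge 12/47 + 33/94 → 57/94
merge 37/94 + 57/94 → 1
L = 4/47 + 9/47 + 12/47 + 33/94 + 37/94 + 57/94 + 1 = 271/94 ≈ 2.883 bits/symbol.

2.883 bits/symbol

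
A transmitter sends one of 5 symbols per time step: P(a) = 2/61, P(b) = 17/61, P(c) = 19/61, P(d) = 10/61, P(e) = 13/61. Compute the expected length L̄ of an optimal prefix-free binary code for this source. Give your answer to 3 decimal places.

2.197 bits/symbol

Repeatedly combine the two least-probable nodes; the expected code length is the sum of the merged weights.
merge 2/61 + 10/61 → 12/61
merge 12/61 + 13/61 → 25/61
merge 17/61 + 19/61 → 36/61
merge 25/61 + 36/61 → 1
L = 12/61 + 25/61 + 36/61 + 1 = 134/61 ≈ 2.197 bits/symbol.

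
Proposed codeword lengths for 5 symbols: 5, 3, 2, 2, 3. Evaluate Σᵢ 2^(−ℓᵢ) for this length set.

With common denominator 2^5 = 32: Σ 2^(−ℓᵢ) = 1/32 + 4/32 + 8/32 + 8/32 + 4/32 = 25/32 = 0.78125.

0.78125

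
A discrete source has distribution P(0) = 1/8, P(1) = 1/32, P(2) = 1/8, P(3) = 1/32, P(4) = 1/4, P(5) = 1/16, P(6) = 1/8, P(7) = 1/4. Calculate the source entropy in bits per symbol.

2.6875 bits

Each probability is a power of 1/2, so log₂(1/p) is an integer.
H = Σ p·log₂(1/p) = 1/8·3 + 1/32·5 + 1/8·3 + 1/32·5 + 1/4·2 + 1/16·4 + 1/8·3 + 1/4·2 = 2.6875 bits.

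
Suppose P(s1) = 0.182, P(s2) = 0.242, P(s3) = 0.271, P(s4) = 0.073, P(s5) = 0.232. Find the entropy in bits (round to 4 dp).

H = −Σ pᵢ log₂ pᵢ.
−0.182·log₂(0.182) = 0.4474
−0.242·log₂(0.242) = 0.4954
−0.271·log₂(0.271) = 0.5105
−0.073·log₂(0.073) = 0.2756
−0.232·log₂(0.232) = 0.4890
Sum ≈ 2.2178 → 2.2178 bits.

2.2178 bits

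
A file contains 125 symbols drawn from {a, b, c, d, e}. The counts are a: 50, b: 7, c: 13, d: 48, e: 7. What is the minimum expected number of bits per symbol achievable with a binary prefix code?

1.928 bits/symbol

Probabilities are the counts divided by 125.
Repeatedly combine the two least-probable nodes; the expected code length is the sum of the merged weights.
merge 7/125 + 7/125 → 14/125
merge 13/125 + 14/125 → 27/125
merge 27/125 + 48/125 → 3/5
merge 2/5 + 3/5 → 1
L = 14/125 + 27/125 + 3/5 + 1 = 241/125 = 1.928 bits/symbol.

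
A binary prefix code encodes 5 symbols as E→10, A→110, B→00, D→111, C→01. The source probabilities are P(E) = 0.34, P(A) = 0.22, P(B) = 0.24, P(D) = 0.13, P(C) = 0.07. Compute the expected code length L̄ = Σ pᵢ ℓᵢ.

2.35 bits/symbol

L̄ = Σ pᵢ·ℓᵢ = 0.34·2 + 0.22·3 + 0.24·2 + 0.13·3 + 0.07·2 = 2.35 bits/symbol.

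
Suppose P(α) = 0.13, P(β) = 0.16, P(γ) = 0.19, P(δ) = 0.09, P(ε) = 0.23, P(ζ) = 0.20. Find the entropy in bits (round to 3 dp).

2.526 bits

H = −Σ pᵢ log₂ pᵢ.
−0.13·log₂(0.13) = 0.3826
−0.16·log₂(0.16) = 0.4230
−0.19·log₂(0.19) = 0.4552
−0.09·log₂(0.09) = 0.3127
−0.23·log₂(0.23) = 0.4877
−0.20·log₂(0.20) = 0.4644
Sum ≈ 2.5256 → 2.526 bits.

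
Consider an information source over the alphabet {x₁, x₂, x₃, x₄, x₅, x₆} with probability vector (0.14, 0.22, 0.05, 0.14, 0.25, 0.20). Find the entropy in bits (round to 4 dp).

H = −Σ pᵢ log₂ pᵢ.
−0.14·log₂(0.14) = 0.3971
−0.22·log₂(0.22) = 0.4806
−0.05·log₂(0.05) = 0.2161
−0.14·log₂(0.14) = 0.3971
−0.25·log₂(0.25) = 0.5000
−0.20·log₂(0.20) = 0.4644
Sum ≈ 2.4553 → 2.4553 bits.

2.4553 bits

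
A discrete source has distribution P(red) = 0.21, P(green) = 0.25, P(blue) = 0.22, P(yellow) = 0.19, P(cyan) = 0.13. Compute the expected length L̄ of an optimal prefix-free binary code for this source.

2.32 bits/symbol

Repeatedly combine the two least-probable nodes; the expected code length is the sum of the merged weights.
merge 13/100 + 19/100 → 8/25
merge 21/100 + 11/50 → 43/100
merge 1/4 + 8/25 → 57/100
merge 43/100 + 57/100 → 1
L = 8/25 + 43/100 + 57/100 + 1 = 58/25 = 2.32 bits/symbol.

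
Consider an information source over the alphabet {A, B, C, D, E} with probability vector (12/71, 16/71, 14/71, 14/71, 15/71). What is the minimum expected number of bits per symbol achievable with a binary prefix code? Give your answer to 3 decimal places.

Repeatedly combine the two least-probable nodes; the expected code length is the sum of the merged weights.
merge 12/71 + 14/71 → 26/71
merge 14/71 + 15/71 → 29/71
merge 16/71 + 26/71 → 42/71
merge 29/71 + 42/71 → 1
L = 26/71 + 29/71 + 42/71 + 1 = 168/71 ≈ 2.366 bits/symbol.

2.366 bits/symbol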